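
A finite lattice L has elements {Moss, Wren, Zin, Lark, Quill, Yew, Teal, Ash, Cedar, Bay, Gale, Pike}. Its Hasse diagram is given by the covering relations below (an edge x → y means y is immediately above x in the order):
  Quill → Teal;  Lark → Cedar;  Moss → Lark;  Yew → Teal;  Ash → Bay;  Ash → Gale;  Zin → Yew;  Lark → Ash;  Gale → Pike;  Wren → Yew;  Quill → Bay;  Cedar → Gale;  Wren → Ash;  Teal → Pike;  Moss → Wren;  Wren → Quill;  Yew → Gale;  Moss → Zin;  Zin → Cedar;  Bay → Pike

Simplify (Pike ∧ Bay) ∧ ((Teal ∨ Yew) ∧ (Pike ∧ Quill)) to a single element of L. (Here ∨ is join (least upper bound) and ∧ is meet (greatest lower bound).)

Quill

Pike ∧ Bay = Bay
Teal ∨ Yew = Teal
Pike ∧ Quill = Quill
Teal ∧ Quill = Quill
Bay ∧ Quill = Quill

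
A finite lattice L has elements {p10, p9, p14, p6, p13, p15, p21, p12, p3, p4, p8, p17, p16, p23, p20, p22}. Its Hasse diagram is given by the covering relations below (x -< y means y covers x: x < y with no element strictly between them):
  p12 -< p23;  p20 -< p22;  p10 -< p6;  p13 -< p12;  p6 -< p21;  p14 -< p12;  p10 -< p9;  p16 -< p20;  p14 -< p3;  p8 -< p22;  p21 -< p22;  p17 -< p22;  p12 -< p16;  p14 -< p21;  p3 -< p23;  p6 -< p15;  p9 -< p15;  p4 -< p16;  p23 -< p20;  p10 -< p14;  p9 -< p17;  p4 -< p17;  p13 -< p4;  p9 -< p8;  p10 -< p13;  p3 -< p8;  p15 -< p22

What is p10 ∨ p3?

p3

Common upper bounds of {p10, p3}: p20, p22, p23, p3, p8.
The least among these is p3.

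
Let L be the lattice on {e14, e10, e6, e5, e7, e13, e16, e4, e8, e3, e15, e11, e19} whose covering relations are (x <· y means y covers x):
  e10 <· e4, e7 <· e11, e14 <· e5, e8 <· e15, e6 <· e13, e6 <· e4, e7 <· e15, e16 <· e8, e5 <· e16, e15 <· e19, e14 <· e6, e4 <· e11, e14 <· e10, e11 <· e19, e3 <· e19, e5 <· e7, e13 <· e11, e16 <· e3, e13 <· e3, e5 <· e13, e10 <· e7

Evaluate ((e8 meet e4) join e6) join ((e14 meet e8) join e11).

e8 ∧ e4 = e14
e14 ∨ e6 = e6
e14 ∧ e8 = e14
e14 ∨ e11 = e11
e6 ∨ e11 = e11

e11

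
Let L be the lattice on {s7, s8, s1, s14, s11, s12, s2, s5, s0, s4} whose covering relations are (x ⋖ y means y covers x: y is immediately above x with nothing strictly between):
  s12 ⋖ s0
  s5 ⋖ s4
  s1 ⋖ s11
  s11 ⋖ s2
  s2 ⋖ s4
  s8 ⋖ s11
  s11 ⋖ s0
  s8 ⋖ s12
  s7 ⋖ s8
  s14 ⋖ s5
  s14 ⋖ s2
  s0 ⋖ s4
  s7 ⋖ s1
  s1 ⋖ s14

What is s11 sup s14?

s2

Common upper bounds of {s11, s14}: s2, s4.
The least among these is s2.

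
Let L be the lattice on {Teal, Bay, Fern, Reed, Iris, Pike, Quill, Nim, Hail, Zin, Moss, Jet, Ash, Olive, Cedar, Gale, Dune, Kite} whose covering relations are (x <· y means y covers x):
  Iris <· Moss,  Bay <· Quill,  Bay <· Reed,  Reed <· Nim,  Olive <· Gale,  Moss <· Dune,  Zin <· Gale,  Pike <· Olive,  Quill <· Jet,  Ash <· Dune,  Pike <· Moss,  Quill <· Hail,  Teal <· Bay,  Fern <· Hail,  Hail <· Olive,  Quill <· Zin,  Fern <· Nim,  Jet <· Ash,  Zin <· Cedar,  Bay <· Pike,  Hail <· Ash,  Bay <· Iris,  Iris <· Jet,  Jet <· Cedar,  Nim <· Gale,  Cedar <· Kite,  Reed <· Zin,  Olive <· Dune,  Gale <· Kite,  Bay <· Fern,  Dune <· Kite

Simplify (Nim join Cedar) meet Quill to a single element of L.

Nim ∨ Cedar = Kite
Kite ∧ Quill = Quill

Quill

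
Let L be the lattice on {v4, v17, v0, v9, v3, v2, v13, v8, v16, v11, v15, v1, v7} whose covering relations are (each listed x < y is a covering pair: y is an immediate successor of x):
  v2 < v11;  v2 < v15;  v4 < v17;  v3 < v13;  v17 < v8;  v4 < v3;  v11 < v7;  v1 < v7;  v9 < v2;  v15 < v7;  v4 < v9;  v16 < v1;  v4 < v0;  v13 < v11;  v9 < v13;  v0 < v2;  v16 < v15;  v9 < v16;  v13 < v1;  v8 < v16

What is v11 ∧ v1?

Common lower bounds of {v11, v1}: v13, v3, v4, v9.
The greatest among these is v13.

v13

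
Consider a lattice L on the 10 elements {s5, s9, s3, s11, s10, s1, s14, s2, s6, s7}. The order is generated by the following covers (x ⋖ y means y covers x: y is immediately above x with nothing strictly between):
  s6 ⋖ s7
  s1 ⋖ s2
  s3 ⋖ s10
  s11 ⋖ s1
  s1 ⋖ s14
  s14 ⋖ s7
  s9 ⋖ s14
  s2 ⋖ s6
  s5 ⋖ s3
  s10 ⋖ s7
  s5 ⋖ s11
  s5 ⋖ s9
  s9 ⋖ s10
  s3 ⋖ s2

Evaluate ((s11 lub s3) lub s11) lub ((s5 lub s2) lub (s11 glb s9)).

s11 ∨ s3 = s2
s2 ∨ s11 = s2
s5 ∨ s2 = s2
s11 ∧ s9 = s5
s2 ∨ s5 = s2
s2 ∨ s2 = s2

s2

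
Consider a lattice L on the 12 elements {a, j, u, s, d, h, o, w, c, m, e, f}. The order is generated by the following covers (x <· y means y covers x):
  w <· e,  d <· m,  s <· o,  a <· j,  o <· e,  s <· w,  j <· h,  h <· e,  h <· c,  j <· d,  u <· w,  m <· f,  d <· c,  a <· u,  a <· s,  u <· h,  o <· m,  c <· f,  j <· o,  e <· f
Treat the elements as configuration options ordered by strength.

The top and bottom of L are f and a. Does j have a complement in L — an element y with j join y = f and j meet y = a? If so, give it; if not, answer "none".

For every candidate y, either j ∨ y ≠ f or j ∧ y ≠ a; no complement exists.

none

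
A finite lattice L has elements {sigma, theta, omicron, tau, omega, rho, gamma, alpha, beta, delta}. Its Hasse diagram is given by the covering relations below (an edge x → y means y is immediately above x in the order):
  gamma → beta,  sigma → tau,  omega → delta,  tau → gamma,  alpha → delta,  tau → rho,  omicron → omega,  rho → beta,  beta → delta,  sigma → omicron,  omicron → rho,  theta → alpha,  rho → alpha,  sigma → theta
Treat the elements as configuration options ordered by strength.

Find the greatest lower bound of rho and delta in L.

rho

Common lower bounds of {rho, delta}: omicron, rho, sigma, tau.
The greatest among these is rho.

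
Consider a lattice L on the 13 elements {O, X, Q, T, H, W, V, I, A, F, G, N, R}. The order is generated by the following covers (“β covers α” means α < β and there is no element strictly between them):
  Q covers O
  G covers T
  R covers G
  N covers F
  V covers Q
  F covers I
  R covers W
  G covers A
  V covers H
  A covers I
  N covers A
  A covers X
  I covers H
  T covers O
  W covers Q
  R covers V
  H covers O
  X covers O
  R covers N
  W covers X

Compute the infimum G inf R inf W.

Common lower bounds of {G, R, W}: O, X.
The greatest among these is X.

X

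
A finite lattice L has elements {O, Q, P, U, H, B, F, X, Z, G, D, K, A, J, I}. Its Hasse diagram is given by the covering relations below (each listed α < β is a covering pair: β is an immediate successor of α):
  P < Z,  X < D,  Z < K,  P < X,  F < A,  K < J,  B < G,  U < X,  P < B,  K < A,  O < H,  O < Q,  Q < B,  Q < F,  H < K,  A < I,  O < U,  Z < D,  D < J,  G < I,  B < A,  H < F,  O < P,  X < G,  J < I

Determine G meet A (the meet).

Common lower bounds of {G, A}: B, O, P, Q.
The greatest among these is B.

B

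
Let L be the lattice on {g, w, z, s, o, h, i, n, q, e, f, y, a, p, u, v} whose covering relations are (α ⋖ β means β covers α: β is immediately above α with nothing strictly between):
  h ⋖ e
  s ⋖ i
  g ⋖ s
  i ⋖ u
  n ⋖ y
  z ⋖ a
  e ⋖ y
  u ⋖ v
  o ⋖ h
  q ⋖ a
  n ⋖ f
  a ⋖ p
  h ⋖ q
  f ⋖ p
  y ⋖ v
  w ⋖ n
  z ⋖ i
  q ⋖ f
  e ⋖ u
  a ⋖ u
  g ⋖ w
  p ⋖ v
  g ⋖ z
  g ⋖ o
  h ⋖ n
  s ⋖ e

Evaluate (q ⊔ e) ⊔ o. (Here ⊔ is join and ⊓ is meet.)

u

q ∨ e = u
u ∨ o = u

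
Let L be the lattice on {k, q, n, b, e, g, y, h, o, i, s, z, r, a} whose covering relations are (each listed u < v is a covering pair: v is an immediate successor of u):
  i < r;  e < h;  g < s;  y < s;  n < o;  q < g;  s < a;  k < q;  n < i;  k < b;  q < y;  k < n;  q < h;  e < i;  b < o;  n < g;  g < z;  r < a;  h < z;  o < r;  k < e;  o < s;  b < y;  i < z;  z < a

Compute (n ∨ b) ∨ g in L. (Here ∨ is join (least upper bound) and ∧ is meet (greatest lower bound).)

n ∨ b = o
o ∨ g = s

s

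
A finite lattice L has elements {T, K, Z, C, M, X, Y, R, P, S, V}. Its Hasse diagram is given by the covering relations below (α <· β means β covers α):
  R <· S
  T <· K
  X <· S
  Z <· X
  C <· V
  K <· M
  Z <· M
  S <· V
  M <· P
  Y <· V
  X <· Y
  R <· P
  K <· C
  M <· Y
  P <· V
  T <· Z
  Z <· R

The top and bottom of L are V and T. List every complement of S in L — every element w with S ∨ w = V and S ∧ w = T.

C, K

Need w with S ∨ w = V and S ∧ w = T.
Checking each element gives: C, K.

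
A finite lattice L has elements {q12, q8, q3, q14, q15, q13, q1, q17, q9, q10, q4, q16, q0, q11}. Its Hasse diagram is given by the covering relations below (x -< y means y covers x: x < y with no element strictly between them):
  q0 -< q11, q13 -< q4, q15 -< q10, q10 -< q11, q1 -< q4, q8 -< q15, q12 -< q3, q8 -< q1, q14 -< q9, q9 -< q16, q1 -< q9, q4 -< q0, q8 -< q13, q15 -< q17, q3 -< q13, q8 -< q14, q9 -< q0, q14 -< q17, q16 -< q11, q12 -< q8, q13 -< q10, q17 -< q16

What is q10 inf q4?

Common lower bounds of {q10, q4}: q12, q13, q3, q8.
The greatest among these is q13.

q13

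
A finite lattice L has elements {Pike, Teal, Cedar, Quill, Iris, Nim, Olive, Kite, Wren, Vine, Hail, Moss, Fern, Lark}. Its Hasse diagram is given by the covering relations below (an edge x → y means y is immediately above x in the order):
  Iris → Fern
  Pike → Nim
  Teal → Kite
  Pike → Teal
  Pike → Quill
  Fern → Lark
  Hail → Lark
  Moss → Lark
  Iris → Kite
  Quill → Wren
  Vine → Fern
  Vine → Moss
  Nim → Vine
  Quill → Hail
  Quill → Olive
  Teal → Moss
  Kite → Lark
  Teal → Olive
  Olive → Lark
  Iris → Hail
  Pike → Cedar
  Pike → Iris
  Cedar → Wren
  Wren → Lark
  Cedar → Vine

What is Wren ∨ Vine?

Common upper bounds of {Wren, Vine}: Lark.
The least among these is Lark.

Lark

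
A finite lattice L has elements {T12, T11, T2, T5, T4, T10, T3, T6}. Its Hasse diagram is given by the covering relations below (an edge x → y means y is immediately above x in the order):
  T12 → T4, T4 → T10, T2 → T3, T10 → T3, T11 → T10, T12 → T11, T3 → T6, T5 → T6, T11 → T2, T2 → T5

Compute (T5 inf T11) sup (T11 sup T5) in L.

T5 ∧ T11 = T11
T11 ∨ T5 = T5
T11 ∨ T5 = T5

T5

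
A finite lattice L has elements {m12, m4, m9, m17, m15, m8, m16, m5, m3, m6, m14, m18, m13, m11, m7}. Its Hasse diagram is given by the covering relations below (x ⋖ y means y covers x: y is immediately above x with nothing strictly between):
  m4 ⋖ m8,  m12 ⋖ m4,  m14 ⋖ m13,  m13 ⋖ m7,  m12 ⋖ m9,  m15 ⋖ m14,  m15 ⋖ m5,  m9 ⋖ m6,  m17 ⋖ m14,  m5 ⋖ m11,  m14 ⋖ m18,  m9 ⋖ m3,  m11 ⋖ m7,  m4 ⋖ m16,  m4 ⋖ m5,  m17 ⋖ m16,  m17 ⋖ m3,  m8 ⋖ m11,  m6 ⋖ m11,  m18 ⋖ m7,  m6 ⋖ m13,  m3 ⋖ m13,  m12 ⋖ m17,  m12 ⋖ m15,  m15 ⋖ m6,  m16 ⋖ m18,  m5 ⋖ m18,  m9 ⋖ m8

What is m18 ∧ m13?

Common lower bounds of {m18, m13}: m12, m14, m15, m17.
The greatest among these is m14.

m14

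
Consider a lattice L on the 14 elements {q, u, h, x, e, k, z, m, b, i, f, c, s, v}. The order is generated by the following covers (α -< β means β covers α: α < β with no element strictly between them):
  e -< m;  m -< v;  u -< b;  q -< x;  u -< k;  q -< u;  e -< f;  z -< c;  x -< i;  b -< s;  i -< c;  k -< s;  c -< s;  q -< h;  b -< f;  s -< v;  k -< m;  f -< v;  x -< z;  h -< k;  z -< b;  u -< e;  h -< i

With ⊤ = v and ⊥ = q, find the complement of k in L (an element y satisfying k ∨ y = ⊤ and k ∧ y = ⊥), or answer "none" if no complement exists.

none

For every candidate y, either k ∨ y ≠ v or k ∧ y ≠ q; no complement exists.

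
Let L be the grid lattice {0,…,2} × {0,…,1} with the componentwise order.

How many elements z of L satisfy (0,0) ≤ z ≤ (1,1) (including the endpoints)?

4

The interval [(0,0), (1,1)] = {(0,0), (0,1), (1,0), (1,1)}, which has 4 elements.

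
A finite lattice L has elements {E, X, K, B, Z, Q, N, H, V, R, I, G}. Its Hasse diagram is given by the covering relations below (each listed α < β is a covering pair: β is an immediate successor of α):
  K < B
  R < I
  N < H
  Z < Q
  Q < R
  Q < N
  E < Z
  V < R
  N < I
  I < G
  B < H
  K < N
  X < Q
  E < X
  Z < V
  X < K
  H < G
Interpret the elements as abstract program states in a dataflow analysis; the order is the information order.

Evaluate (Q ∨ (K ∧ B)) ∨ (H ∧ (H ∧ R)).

K ∧ B = K
Q ∨ K = N
H ∧ R = Q
H ∧ Q = Q
N ∨ Q = N

N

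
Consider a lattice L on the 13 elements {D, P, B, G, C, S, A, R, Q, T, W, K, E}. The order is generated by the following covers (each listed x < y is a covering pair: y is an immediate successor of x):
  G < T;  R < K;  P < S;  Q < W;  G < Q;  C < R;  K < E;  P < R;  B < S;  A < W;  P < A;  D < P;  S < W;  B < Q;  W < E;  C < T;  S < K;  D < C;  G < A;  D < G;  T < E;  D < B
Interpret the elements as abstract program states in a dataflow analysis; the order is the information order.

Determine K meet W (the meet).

Common lower bounds of {K, W}: B, D, P, S.
The greatest among these is S.

S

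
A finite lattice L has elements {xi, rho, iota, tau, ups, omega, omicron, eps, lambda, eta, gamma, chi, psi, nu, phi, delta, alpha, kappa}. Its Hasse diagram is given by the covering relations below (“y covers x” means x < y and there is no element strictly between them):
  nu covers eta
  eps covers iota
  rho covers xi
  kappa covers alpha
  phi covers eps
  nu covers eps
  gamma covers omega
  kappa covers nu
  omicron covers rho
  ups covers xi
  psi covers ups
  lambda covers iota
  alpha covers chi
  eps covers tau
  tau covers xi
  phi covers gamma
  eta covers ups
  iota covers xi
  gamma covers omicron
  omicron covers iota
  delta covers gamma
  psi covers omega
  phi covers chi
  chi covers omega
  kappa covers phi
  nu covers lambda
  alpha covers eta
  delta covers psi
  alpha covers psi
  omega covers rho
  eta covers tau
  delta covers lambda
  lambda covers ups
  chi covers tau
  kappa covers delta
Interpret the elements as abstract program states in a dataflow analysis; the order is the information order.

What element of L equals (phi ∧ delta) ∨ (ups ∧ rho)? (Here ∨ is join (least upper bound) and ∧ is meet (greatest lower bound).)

gamma

phi ∧ delta = gamma
ups ∧ rho = xi
gamma ∨ xi = gamma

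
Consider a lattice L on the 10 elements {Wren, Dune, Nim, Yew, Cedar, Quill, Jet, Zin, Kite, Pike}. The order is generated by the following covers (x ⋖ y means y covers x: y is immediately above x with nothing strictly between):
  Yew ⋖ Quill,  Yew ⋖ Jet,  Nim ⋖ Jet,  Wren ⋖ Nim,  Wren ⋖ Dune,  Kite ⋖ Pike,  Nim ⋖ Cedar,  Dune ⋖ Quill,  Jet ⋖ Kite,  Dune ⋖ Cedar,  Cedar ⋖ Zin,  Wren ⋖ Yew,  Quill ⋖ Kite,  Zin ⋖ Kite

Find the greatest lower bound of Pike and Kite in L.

Kite

Common lower bounds of {Pike, Kite}: Cedar, Dune, Jet, Kite, Nim, Quill, Wren, Yew, Zin.
The greatest among these is Kite.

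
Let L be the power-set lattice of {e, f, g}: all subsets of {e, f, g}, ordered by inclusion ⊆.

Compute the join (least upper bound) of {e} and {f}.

Common upper bounds of {{e}, {f}}: {e,f,g}, {e,f}.
The least among these is {e,f}.

{e,f}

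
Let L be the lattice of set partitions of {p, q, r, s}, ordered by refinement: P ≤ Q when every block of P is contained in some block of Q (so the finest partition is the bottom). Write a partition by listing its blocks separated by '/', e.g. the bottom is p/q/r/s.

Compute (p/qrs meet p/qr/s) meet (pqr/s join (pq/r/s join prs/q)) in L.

p/qrs ∧ p/qr/s = p/qr/s
pq/r/s ∨ prs/q = pqrs
pqr/s ∨ pqrs = pqrs
p/qr/s ∧ pqrs = p/qr/s

p/qr/s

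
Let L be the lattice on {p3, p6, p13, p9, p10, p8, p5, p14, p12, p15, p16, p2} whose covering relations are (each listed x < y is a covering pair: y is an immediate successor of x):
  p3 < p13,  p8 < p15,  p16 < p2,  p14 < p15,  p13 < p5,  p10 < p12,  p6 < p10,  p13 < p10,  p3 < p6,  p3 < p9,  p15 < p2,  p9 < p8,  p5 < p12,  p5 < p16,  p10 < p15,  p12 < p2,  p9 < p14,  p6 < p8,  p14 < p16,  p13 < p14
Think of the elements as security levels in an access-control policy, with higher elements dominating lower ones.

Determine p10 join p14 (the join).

Common upper bounds of {p10, p14}: p15, p2.
The least among these is p15.

p15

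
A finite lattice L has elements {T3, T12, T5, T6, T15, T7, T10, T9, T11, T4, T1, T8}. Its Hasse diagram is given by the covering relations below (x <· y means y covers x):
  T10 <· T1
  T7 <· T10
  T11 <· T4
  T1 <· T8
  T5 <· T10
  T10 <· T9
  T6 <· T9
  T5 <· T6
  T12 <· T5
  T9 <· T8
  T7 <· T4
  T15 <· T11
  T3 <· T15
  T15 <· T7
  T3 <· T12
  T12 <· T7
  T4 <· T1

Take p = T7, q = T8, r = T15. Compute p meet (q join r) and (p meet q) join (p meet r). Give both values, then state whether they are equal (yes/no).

q join r = T8, so p meet (q join r) = T7 meet T8 = T7.
p meet q = T7 and p meet r = T15, so (p meet q) join (p meet r) = T7 join T15 = T7.
Equal: yes.

T7; T7; yes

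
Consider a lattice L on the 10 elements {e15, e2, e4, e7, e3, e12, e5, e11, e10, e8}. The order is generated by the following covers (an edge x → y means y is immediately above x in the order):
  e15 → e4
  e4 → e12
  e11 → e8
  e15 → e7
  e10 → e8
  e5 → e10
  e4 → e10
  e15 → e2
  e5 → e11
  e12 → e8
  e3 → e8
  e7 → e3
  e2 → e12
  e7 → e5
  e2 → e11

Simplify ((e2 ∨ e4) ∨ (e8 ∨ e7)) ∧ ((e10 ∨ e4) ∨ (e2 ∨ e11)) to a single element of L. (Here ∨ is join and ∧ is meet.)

e2 ∨ e4 = e12
e8 ∨ e7 = e8
e12 ∨ e8 = e8
e10 ∨ e4 = e10
e2 ∨ e11 = e11
e10 ∨ e11 = e8
e8 ∧ e8 = e8

e8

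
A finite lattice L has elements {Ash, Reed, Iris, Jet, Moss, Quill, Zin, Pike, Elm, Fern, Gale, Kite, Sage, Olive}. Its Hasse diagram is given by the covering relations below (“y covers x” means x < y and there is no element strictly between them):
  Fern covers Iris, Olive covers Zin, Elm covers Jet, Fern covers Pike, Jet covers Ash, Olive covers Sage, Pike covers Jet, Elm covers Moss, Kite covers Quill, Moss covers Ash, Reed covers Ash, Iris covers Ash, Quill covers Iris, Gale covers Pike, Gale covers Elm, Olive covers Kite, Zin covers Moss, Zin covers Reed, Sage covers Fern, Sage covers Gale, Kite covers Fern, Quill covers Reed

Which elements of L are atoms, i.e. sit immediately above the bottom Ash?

The atoms are exactly the elements that cover Ash: Iris, Jet, Moss, Reed.

Iris, Jet, Moss, Reed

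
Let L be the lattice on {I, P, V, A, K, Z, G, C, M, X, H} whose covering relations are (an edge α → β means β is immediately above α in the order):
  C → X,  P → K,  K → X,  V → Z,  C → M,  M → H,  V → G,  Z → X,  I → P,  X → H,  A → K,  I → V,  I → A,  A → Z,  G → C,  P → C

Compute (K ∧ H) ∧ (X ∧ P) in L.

P

K ∧ H = K
X ∧ P = P
K ∧ P = P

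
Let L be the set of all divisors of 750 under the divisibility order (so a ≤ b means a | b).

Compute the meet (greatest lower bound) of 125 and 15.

5

Common lower bounds of {125, 15}: 1, 5.
The greatest among these is 5.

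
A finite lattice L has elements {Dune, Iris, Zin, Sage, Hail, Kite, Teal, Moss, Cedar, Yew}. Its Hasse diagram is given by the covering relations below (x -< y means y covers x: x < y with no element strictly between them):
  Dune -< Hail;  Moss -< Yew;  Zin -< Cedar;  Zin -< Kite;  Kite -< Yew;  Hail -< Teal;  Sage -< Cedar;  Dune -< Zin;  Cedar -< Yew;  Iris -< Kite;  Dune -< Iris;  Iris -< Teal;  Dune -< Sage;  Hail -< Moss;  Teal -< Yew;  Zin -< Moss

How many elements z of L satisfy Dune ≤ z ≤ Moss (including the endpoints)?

The interval [Dune, Moss] = {Dune, Hail, Moss, Zin}, which has 4 elements.

4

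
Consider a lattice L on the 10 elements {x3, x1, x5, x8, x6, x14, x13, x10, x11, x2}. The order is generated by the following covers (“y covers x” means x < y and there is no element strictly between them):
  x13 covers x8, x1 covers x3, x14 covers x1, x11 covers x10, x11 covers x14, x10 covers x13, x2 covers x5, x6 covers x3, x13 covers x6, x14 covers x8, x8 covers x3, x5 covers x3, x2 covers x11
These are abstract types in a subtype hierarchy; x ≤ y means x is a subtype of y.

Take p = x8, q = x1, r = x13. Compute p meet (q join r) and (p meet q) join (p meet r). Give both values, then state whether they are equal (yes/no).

x8; x8; yes

q join r = x11, so p meet (q join r) = x8 meet x11 = x8.
p meet q = x3 and p meet r = x8, so (p meet q) join (p meet r) = x3 join x8 = x8.
Equal: yes.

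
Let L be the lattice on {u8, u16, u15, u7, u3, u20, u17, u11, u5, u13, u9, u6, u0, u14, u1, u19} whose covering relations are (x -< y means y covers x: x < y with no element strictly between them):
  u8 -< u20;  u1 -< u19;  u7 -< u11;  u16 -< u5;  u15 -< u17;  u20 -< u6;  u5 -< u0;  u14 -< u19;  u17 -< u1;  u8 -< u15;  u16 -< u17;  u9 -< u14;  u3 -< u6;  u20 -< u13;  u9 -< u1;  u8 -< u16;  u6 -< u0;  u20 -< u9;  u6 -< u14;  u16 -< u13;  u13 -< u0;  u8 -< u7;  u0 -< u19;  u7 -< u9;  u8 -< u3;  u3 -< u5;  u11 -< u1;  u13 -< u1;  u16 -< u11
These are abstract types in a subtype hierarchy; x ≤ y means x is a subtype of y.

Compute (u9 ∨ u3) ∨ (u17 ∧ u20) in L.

u14

u9 ∨ u3 = u14
u17 ∧ u20 = u8
u14 ∨ u8 = u14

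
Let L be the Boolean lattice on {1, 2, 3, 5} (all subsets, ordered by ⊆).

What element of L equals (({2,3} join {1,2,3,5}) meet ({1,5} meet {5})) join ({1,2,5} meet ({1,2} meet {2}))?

{2,5}

{2,3} ∨ {1,2,3,5} = {1,2,3,5}
{1,5} ∧ {5} = {5}
{1,2,3,5} ∧ {5} = {5}
{1,2} ∧ {2} = {2}
{1,2,5} ∧ {2} = {2}
{5} ∨ {2} = {2,5}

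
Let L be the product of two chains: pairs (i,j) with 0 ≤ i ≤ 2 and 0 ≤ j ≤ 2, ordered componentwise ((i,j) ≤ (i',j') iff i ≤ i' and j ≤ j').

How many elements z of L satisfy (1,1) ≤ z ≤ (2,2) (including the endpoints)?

4

The interval [(1,1), (2,2)] = {(1,1), (1,2), (2,1), (2,2)}, which has 4 elements.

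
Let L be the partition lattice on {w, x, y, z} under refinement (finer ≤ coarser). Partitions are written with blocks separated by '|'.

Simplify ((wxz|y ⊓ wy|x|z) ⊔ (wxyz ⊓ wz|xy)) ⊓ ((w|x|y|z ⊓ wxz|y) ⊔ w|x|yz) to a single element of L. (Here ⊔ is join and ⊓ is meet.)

wxz|y ∧ wy|x|z = w|x|y|z
wxyz ∧ wz|xy = wz|xy
w|x|y|z ∨ wz|xy = wz|xy
w|x|y|z ∧ wxz|y = w|x|y|z
w|x|y|z ∨ w|x|yz = w|x|yz
wz|xy ∧ w|x|yz = w|x|y|z

w|x|y|z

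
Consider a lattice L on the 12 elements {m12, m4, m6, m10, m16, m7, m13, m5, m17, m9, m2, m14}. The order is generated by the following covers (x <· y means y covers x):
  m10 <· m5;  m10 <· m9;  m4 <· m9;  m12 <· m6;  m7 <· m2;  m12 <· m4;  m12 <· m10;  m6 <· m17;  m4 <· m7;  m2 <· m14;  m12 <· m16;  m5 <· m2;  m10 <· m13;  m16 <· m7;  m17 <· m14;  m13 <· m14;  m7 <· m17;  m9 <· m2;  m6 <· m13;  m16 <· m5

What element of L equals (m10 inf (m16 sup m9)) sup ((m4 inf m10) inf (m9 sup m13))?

m16 ∨ m9 = m2
m10 ∧ m2 = m10
m4 ∧ m10 = m12
m9 ∨ m13 = m14
m12 ∧ m14 = m12
m10 ∨ m12 = m10

m10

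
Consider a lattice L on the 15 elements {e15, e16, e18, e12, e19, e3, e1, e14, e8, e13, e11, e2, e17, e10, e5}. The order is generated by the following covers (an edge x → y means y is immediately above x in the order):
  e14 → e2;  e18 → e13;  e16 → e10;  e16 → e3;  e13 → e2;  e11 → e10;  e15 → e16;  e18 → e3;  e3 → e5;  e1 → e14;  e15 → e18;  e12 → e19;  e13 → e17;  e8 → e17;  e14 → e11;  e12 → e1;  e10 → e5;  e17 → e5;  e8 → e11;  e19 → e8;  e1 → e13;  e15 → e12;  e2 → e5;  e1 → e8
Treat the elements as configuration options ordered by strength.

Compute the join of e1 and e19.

e8

Common upper bounds of {e1, e19}: e10, e11, e17, e5, e8.
The least among these is e8.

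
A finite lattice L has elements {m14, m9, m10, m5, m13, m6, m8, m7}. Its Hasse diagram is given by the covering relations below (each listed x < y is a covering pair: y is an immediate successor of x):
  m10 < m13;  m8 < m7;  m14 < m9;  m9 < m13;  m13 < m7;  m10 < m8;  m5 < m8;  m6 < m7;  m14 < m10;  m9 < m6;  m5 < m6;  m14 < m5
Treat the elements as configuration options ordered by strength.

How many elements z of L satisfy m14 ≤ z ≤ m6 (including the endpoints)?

The interval [m14, m6] = {m14, m5, m6, m9}, which has 4 elements.

4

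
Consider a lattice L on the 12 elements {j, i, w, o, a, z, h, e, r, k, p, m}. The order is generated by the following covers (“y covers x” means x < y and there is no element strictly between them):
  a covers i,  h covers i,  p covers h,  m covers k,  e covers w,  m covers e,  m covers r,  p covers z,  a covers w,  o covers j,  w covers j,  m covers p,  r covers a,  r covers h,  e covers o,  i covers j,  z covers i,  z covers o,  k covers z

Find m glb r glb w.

w

Common lower bounds of {m, r, w}: j, w.
The greatest among these is w.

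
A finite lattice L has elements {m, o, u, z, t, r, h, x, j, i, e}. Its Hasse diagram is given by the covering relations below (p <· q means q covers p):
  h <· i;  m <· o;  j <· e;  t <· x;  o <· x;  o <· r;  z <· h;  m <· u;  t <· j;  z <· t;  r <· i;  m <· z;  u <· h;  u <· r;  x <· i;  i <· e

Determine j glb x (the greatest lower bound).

Common lower bounds of {j, x}: m, t, z.
The greatest among these is t.

t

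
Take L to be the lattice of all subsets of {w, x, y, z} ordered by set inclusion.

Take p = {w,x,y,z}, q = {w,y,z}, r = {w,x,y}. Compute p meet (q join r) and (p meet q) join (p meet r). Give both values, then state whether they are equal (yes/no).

q join r = {w,x,y,z}, so p meet (q join r) = {w,x,y,z} meet {w,x,y,z} = {w,x,y,z}.
p meet q = {w,y,z} and p meet r = {w,x,y}, so (p meet q) join (p meet r) = {w,y,z} join {w,x,y} = {w,x,y,z}.
Equal: yes.

{w,x,y,z}; {w,x,y,z}; yes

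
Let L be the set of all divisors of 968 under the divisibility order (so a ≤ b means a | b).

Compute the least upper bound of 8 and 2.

In the divisibility order, the join is the least common multiple: lcm(8, 2) = 8.

8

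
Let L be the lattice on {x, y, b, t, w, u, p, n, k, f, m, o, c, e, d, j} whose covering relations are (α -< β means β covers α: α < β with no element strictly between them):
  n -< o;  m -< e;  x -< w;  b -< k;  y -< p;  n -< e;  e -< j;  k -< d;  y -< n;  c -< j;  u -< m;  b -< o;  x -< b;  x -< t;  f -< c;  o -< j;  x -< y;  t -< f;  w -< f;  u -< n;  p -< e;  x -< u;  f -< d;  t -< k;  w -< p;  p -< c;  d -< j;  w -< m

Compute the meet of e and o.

n

Common lower bounds of {e, o}: n, u, x, y.
The greatest among these is n.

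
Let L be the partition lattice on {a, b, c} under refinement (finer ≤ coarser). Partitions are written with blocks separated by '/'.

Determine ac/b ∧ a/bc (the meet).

The meet (common refinement) of ac/b and a/bc intersects blocks pairwise, giving a/b/c.

a/b/c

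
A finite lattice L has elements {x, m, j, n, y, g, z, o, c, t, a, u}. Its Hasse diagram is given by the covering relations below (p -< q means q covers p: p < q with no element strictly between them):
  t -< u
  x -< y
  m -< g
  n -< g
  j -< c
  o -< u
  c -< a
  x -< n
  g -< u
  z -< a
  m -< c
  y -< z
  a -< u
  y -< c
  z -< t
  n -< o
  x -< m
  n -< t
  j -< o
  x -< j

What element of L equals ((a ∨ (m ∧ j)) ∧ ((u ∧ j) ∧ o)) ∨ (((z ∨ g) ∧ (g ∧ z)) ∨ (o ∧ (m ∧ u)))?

m ∧ j = x
a ∨ x = a
u ∧ j = j
j ∧ o = j
a ∧ j = j
z ∨ g = u
g ∧ z = x
u ∧ x = x
m ∧ u = m
o ∧ m = x
x ∨ x = x
j ∨ x = j

j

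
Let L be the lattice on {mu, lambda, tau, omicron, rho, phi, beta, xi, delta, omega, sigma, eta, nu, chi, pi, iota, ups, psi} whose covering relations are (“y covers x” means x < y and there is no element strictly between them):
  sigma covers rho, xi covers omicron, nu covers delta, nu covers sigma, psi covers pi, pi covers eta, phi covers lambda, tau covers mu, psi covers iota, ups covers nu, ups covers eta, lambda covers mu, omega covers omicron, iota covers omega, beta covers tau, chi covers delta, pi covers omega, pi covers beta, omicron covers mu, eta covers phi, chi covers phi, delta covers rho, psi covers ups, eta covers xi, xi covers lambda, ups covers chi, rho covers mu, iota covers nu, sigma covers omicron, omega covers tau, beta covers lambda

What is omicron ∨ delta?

nu

Common upper bounds of {omicron, delta}: iota, nu, psi, ups.
The least among these is nu.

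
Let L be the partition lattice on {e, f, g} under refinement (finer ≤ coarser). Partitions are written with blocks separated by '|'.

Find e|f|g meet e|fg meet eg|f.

e|f|g

Common lower bounds of {e|f|g, e|fg, eg|f}: e|f|g.
The greatest among these is e|f|g.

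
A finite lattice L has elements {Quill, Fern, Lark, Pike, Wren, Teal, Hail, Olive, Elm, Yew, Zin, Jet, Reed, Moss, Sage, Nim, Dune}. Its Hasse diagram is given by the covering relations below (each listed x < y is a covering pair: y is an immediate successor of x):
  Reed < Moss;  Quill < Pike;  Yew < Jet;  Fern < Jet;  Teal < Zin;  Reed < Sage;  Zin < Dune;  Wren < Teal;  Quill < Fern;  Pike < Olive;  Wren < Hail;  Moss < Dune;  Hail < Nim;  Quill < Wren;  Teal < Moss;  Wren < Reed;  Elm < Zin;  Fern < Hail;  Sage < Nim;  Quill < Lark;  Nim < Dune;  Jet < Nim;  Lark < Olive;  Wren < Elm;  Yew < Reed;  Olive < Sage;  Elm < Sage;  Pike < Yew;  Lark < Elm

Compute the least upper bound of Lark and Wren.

Common upper bounds of {Lark, Wren}: Dune, Elm, Nim, Sage, Zin.
The least among these is Elm.

Elm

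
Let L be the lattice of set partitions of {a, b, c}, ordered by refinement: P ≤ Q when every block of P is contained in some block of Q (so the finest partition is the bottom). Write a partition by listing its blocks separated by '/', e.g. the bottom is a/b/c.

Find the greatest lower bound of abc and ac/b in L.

Common lower bounds of {abc, ac/b}: a/b/c, ac/b.
The greatest among these is ac/b.

ac/b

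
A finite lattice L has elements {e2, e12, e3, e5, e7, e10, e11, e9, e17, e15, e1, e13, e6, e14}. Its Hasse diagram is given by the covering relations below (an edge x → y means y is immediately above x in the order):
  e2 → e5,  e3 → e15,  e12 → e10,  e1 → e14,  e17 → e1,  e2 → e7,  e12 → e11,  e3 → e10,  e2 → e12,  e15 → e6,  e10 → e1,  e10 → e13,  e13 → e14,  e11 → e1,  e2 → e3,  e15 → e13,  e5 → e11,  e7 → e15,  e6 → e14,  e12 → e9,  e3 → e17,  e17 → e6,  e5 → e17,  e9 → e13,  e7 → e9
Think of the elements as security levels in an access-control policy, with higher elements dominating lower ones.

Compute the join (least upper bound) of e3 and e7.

Common upper bounds of {e3, e7}: e13, e14, e15, e6.
The least among these is e15.

e15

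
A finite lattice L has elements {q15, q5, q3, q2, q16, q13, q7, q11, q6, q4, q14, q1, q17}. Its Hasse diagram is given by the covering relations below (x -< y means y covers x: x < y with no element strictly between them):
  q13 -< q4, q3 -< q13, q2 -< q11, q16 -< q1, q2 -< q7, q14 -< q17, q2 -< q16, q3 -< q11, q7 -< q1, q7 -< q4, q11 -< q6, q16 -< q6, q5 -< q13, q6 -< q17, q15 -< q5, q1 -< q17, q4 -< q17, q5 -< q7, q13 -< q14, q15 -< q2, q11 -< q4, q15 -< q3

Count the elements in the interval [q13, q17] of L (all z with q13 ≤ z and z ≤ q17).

The interval [q13, q17] = {q13, q14, q17, q4}, which has 4 elements.

4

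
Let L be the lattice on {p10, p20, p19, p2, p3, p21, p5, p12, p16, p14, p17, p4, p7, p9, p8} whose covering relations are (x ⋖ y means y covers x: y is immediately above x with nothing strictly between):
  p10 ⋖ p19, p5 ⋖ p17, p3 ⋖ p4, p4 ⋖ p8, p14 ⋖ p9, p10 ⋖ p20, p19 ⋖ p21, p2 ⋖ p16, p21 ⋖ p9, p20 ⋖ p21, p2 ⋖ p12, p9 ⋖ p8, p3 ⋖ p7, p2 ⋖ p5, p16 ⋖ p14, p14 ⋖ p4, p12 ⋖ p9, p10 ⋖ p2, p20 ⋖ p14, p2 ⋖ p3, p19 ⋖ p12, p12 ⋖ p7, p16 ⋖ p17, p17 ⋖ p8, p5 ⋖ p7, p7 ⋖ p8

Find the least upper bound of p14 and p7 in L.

p8

Common upper bounds of {p14, p7}: p8.
The least among these is p8.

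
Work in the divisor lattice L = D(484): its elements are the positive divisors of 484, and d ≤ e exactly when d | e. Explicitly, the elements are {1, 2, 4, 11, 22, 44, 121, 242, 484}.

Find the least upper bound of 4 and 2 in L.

4

In the divisibility order, the join is the least common multiple: lcm(4, 2) = 4.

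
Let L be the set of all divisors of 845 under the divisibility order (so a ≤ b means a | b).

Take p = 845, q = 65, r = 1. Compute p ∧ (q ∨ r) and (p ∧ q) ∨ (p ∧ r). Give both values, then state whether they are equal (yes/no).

q ∨ r = 65, so p ∧ (q ∨ r) = 845 ∧ 65 = 65.
p ∧ q = 65 and p ∧ r = 1, so (p ∧ q) ∨ (p ∧ r) = 65 ∨ 1 = 65.
Equal: yes.

65; 65; yes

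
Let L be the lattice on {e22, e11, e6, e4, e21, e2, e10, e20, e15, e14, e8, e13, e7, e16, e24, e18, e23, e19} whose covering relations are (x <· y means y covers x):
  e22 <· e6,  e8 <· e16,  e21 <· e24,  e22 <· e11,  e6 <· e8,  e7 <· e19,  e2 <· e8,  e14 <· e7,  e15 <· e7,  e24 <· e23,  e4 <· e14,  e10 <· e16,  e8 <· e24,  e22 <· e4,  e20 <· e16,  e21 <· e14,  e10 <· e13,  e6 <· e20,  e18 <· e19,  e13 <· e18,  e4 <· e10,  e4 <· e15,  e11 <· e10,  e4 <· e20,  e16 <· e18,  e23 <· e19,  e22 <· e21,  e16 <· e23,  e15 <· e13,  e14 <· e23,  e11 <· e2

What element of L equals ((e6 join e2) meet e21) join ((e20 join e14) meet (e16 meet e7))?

e4

e6 ∨ e2 = e8
e8 ∧ e21 = e22
e20 ∨ e14 = e23
e16 ∧ e7 = e4
e23 ∧ e4 = e4
e22 ∨ e4 = e4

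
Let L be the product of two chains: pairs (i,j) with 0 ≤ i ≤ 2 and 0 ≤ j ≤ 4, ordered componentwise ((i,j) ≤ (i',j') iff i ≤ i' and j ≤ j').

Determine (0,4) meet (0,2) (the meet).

In a product of chains, the meet is componentwise min, giving (0,2).

(0,2)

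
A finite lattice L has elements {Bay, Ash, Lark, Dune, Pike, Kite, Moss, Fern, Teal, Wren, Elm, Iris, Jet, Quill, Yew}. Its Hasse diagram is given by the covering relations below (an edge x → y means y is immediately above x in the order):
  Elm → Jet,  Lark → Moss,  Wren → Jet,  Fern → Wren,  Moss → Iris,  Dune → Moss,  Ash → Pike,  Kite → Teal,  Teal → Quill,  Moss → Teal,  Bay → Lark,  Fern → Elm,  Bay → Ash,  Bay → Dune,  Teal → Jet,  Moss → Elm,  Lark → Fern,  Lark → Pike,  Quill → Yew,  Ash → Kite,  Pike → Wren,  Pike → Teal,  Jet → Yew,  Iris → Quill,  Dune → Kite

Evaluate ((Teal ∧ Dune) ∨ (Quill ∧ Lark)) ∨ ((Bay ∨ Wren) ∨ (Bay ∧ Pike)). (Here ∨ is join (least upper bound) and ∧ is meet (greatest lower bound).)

Jet

Teal ∧ Dune = Dune
Quill ∧ Lark = Lark
Dune ∨ Lark = Moss
Bay ∨ Wren = Wren
Bay ∧ Pike = Bay
Wren ∨ Bay = Wren
Moss ∨ Wren = Jet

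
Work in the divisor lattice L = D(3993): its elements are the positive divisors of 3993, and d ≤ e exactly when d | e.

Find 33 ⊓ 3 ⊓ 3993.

In the divisibility order, the meet is the greatest common divisor: gcd(33, 3, 3993) = 3.

3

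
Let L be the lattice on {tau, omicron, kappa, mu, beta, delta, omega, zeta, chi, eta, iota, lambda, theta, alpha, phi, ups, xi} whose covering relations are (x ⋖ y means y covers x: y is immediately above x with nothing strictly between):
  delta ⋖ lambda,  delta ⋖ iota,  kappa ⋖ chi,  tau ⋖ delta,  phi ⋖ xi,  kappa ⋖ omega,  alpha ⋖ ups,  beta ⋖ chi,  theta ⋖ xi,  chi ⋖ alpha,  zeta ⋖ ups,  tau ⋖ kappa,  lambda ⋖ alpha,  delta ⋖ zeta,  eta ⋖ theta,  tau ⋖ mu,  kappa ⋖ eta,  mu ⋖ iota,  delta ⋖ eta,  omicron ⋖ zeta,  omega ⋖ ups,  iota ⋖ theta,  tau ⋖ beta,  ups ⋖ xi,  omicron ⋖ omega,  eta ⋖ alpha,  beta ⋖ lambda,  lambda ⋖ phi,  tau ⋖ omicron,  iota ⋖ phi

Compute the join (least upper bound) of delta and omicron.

Common upper bounds of {delta, omicron}: ups, xi, zeta.
The least among these is zeta.

zeta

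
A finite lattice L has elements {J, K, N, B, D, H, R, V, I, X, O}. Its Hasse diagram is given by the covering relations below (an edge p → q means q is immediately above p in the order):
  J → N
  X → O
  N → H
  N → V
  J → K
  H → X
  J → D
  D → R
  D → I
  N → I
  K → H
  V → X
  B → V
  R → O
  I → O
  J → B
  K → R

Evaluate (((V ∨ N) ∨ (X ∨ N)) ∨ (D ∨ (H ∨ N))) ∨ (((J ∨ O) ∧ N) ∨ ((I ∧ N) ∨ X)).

O

V ∨ N = V
X ∨ N = X
V ∨ X = X
H ∨ N = H
D ∨ H = O
X ∨ O = O
J ∨ O = O
O ∧ N = N
I ∧ N = N
N ∨ X = X
N ∨ X = X
O ∨ X = O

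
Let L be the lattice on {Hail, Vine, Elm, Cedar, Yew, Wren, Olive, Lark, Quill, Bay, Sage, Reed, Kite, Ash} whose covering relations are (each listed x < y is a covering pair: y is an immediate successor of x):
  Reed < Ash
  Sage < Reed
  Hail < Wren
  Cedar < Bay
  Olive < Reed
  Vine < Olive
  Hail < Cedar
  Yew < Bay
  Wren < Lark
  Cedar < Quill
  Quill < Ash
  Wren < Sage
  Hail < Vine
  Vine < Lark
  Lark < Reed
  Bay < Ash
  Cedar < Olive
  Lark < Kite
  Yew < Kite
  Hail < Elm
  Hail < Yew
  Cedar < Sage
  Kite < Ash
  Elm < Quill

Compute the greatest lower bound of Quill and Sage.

Common lower bounds of {Quill, Sage}: Cedar, Hail.
The greatest among these is Cedar.

Cedar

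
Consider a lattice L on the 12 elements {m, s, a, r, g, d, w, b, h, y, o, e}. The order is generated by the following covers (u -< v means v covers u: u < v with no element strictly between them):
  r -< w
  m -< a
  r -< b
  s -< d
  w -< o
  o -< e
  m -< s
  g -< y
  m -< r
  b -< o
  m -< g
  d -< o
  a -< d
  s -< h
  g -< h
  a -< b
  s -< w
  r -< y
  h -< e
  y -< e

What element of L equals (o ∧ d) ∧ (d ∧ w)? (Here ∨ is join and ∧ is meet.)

o ∧ d = d
d ∧ w = s
d ∧ s = s

s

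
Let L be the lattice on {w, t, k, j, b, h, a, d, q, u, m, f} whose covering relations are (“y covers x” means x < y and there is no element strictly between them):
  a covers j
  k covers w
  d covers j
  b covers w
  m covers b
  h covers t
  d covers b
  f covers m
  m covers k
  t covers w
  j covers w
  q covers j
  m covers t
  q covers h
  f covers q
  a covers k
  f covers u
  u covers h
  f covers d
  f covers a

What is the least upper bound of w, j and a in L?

a

Common upper bounds of {w, j, a}: a, f.
The least among these is a.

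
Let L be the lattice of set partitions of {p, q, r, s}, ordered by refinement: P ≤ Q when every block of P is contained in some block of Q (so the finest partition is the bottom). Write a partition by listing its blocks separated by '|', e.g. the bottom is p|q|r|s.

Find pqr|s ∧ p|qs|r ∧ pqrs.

p|q|r|s

Common lower bounds of {pqr|s, p|qs|r, pqrs}: p|q|r|s.
The greatest among these is p|q|r|s.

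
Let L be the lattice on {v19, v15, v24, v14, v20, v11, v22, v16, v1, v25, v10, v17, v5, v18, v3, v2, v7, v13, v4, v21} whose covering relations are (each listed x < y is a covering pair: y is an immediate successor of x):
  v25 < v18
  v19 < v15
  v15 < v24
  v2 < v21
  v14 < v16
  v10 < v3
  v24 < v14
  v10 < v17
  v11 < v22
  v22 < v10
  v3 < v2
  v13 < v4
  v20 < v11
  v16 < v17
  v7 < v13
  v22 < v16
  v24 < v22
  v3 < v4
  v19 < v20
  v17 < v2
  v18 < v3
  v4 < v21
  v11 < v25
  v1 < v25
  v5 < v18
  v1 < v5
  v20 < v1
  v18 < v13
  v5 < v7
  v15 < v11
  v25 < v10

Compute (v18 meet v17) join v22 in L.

v18 ∧ v17 = v25
v25 ∨ v22 = v10

v10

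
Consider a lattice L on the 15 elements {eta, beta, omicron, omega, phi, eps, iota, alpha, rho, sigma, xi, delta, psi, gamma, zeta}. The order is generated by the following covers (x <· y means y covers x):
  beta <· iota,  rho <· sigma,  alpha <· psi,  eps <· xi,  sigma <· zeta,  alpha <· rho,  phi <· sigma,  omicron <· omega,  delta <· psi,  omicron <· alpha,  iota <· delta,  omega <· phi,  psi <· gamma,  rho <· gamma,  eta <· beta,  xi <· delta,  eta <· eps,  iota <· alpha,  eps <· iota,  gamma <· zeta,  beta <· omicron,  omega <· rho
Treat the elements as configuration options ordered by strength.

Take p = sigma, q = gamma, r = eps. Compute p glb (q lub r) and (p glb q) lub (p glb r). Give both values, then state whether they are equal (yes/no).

rho; rho; yes

q lub r = gamma, so p glb (q lub r) = sigma glb gamma = rho.
p glb q = rho and p glb r = eps, so (p glb q) lub (p glb r) = rho lub eps = rho.
Equal: yes.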